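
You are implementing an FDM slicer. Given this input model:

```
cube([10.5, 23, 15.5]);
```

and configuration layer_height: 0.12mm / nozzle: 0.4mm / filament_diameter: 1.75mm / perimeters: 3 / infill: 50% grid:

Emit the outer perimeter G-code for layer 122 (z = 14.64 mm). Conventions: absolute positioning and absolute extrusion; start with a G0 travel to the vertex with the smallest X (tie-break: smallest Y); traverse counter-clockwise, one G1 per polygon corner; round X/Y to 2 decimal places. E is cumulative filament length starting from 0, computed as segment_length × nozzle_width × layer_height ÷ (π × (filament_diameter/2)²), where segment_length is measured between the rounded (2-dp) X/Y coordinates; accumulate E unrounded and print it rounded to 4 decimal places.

G0 X0.00 Y0.00 Z14.64
G1 X10.50 Y0.00 E0.2095
G1 X10.50 Y23.00 E0.6685
G1 X0.00 Y23.00 E0.8781
G1 X0.00 Y0.00 E1.3371

At z = 14.64 mm: the cube is present — its section is the full 10.5×23 rectangle. The outline is a single polygon with 4 vertices. Extrusion per mm of travel: 0.4 × 0.12 / (π × 0.875²) = 0.019956. Accumulating E over each segment gives final E = 1.3371.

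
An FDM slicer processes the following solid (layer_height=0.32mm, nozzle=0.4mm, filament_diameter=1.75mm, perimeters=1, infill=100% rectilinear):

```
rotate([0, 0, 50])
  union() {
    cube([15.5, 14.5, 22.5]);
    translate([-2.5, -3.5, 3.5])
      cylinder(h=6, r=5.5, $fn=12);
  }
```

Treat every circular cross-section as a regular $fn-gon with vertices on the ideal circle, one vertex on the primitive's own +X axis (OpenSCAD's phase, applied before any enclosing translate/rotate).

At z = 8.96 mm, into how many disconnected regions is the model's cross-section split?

1

At z = 8.96 mm: the 15.5×14.5 cube contributes its full rectangle; the r=5.5 cylinder at (-2.5, -3.5) contributes a regular 12-gon of circumradius 5.5; Combining (union): the regions partially overlap (shared area 1.12 mm²), so overlapping operands fuse into one piece — 1 connected region; (rotated 50° about Z; rotation is an isometry so areas/perimeters/island counts are preserved). The result has 1 disconnected region.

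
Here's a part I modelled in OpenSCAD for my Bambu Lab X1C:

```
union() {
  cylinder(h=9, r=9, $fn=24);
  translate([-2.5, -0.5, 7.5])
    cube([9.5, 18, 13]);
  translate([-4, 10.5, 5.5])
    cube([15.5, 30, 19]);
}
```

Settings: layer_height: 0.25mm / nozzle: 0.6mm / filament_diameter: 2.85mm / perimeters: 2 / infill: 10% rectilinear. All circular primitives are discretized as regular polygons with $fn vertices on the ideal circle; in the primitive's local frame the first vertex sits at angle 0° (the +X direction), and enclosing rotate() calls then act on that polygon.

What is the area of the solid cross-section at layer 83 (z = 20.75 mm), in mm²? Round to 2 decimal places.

465.00 mm²

At z = 20.75 mm: the cylinder is absent (z outside [0, 9]); the cube at (-2.5, -0.5) does not reach this height (z outside [7.5, 20.5]); the cube at (-4, 10.5) (footprint 15.5×30) is included at this height (area 465.00 mm²); Merging all regions: only the 15.5×30 cube at (-4, 10.5) is present, so the union is just that shape — area = 465.00 mm². Overall, the cross-section is a single solid region. Net area = 465.00 mm².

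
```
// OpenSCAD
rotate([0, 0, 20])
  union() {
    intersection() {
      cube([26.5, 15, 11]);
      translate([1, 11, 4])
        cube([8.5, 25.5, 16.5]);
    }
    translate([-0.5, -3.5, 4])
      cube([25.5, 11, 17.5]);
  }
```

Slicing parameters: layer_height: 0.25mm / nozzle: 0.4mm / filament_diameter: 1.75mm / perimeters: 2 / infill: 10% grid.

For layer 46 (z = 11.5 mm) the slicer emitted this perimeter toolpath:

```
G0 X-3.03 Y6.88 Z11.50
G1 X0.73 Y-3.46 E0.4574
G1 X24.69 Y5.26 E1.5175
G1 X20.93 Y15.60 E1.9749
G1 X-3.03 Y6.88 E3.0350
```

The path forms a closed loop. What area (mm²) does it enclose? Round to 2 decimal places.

Apply the shoelace formula to the sequence of (X, Y) vertices; enclosed area = 280.53 mm².

280.53 mm²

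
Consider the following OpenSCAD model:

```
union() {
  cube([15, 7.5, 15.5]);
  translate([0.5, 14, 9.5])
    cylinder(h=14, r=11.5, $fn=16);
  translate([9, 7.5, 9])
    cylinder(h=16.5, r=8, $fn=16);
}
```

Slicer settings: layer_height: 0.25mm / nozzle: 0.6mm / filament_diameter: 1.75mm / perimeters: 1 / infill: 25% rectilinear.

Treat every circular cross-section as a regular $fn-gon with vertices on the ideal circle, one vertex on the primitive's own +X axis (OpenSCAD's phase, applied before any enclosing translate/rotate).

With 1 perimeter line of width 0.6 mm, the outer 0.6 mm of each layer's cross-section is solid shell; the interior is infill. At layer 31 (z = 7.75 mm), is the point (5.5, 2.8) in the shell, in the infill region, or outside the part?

At z = 7.75 mm: the 15×7.5 cube contributes its full rectangle; the cylinder at (0.5, 14) is not intersected at this z (z outside [9.5, 23.5]); the cylinder at (9, 7.5) is not intersected at this z (z outside [9, 25.5]); Merging all regions: only the 15×7.5 cube is present, so the union is just that shape — 1 connected region. Overall, the cross-section is a single solid region. The nearest boundary edge runs (0.00, 0.00)→(15.00, 0.00); distance from the point to it = 2.80 mm. The point is inside the cross-section and 2.80 mm from the nearest boundary — more than the 0.6 mm shell width (1 × 0.6), so it's in the infill interior.

infill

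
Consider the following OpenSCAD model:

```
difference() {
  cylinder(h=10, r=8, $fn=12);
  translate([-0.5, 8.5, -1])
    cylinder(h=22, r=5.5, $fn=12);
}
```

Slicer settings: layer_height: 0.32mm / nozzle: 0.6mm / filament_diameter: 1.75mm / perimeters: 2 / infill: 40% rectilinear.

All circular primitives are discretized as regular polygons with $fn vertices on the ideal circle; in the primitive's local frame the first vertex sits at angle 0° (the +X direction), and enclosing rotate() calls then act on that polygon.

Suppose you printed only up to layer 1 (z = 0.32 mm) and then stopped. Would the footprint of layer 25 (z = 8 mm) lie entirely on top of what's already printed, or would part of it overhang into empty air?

entirely on top

Compare the two slices. At z = 0.32: the r=8 cylinder gives a regular 12-gon of circumradius 8 (constant along its height) (area = (12/2)·8.000²·sin(360°/12) = 192.00 mm²); the cylinder at (-0.5, 8.5): section is a regular 12-gon, circumradius r=5.5 (area = (12/2)·5.500²·sin(360°/12) = 90.75 mm²); Taking the first minus the rest: starting from the r=8 cylinder (192.00 mm²), the r=5.5 cylinder at (-0.5, 8.5) partially overlaps it — only the 31.92 mm² overlap (of its 90.75 mm²) is removed, clipping the outline — area = 160.08 mm². At z = 8: the r=8 cylinder contributes a regular 12-gon of circumradius 8 (area = (12/2)·8.000²·sin(360°/12) = 192.00 mm²); the cylinder at (-0.5, 8.5): section is a regular 12-gon, circumradius r=5.5 (area = (12/2)·5.500²·sin(360°/12) = 90.75 mm²); Subtracting the remaining from the first: starting from the r=8 cylinder (192.00 mm²), the r=5.5 cylinder at (-0.5, 8.5) partially overlaps it — only the 31.92 mm² overlap (of its 90.75 mm²) is removed, clipping the outline — area = 160.08 mm². Checking containment: the cross-section at z = 8 is a subset of the cross-section at z = 0.32.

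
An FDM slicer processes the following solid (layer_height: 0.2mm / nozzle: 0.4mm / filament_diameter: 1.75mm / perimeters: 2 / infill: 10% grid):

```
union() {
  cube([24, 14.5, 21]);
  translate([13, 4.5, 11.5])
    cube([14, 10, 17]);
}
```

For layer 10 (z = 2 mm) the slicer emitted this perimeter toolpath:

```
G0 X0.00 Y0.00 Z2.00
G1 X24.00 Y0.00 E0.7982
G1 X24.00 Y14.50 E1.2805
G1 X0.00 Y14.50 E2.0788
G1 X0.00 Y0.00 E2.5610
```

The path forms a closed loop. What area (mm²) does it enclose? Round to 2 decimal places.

348.00 mm²

Apply the shoelace formula to the sequence of (X, Y) vertices; enclosed area = 348.00 mm².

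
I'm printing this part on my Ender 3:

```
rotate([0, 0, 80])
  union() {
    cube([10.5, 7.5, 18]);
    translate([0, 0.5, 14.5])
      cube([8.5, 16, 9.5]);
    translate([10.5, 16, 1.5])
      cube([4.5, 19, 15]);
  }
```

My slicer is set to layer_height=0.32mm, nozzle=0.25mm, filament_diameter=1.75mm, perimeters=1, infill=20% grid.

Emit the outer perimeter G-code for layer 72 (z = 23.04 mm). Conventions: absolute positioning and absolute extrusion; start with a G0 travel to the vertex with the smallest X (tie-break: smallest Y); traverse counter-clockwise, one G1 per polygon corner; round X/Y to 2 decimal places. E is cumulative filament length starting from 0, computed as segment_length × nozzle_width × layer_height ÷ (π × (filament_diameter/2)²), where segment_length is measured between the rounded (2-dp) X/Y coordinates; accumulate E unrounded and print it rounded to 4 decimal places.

At z = 23.04 mm: the cube is absent (z outside [0, 18]); the 8.5×16 cube at (0, 0.5) contributes its full rectangle; the cube at (10.5, 16) is not intersected at this z (z outside [1.5, 16.5]); Taking the union: only the 8.5×16 cube at (0, 0.5) is present, so the union is just that shape — 1 connected region; (whole slice rotated 80° about Z — lengths, areas and connectivity unchanged). The outline is a single polygon with 4 vertices. Extrusion per mm of travel: 0.25 × 0.32 / (π × 0.875²) = 0.033260. Accumulating E over each segment gives final E = 1.6296.

G0 X-16.25 Y2.87 Z23.04
G1 X-0.49 Y0.09 E0.5323
G1 X0.98 Y8.46 E0.8149
G1 X-14.77 Y11.24 E1.3469
G1 X-16.25 Y2.87 E1.6296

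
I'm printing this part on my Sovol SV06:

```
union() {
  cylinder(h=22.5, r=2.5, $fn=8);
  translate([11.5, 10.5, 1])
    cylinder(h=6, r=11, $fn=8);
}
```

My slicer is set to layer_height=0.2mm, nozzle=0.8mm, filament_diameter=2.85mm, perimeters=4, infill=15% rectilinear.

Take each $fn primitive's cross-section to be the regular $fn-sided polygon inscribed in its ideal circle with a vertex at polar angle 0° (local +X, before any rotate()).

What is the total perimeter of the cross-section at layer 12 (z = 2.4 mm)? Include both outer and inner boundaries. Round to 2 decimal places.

At z = 2.4 mm: the r=2.5 cylinder contributes a regular 8-gon of circumradius 2.5 (perimeter = 2·8·2.500·sin(180°/8) = 15.31 mm); the r=11 cylinder at (11.5, 10.5) contributes a regular 8-gon of circumradius 11 (perimeter = 2·8·11.000·sin(180°/8) = 67.35 mm); Combining (union): the 2 present regions are separate (no shared area or edge), so areas and boundary lengths simply add and each stays a separate island — boundary = 82.66 mm. Overall, the cross-section has 2 separate islands. Total boundary length (outer) = 82.66 mm.

82.66 mm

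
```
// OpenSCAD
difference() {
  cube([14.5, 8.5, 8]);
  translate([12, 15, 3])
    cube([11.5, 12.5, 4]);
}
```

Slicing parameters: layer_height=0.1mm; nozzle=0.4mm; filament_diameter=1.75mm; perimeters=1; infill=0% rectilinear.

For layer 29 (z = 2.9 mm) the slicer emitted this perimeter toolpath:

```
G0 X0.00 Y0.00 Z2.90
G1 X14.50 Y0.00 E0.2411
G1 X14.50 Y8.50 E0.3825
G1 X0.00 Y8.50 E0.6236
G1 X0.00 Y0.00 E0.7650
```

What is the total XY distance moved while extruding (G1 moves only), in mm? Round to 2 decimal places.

46.00 mm

Sum the Euclidean lengths of each G1 segment: total = 46.00 mm.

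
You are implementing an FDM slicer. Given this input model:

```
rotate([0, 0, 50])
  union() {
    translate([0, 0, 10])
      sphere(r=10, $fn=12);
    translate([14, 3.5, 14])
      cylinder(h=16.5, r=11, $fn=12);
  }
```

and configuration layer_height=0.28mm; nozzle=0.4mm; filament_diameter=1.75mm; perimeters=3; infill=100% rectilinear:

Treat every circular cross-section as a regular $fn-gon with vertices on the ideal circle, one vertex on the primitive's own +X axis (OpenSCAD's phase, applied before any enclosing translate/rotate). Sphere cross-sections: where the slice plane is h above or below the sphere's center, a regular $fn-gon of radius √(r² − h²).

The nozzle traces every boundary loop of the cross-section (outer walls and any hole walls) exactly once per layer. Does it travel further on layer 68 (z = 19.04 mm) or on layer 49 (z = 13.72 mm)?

layer 68 (z = 19.04 mm)

Layer 68 (z = 19.04): the r=10 sphere slices to a regular 12-gon of circumradius 4.275 (√(r²−h²) with h=9.04 from center) (perimeter = 2·12·4.275·sin(180°/12) = 26.56 mm); the cylinder at (14, 3.5): section is a regular 12-gon, circumradius r=11 (perimeter = 2·12·11.000·sin(180°/12) = 68.33 mm); Merging all regions: the regions partially overlap (shared area 0.91 mm²), so the edge portions inside another operand are dropped and the merged outline is re-measured after clipping — boundary = 88.03 mm; (whole slice rotated 50° about Z — lengths, areas and connectivity unchanged). So its perimeter = 88.03 mm. Layer 49 (z = 13.72): the r=10 sphere contributes a regular 12-gon of circumradius √(10²−3.72²) = 9.282 (perimeter = 2·12·9.282·sin(180°/12) = 57.66 mm); the cylinder at (14, 3.5) does not reach this height (z outside [14, 30.5]); Taking the union: only the r=10 sphere is present, so the union is just that shape — boundary = 57.66 mm; (rotated 50° about Z; rotation is an isometry so areas/perimeters/island counts are preserved). So its perimeter = 57.66 mm. Layer 68 is larger (88.03 vs 57.66 mm).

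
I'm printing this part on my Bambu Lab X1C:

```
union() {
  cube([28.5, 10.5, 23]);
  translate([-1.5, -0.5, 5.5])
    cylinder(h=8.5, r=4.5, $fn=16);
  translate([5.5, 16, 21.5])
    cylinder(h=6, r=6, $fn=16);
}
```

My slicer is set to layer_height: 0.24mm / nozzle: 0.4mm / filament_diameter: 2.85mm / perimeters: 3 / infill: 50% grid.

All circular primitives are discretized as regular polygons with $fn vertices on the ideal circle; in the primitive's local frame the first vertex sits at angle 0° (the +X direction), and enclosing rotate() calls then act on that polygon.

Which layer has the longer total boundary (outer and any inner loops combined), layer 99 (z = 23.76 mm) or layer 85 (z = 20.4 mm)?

Layer 99 (z = 23.76): the cube is not intersected at this z (z outside [0, 23]); the cylinder at (-1.5, -0.5) is not intersected at this z (z outside [5.5, 14]); the r=6 cylinder at (5.5, 16) contributes a regular 16-gon of circumradius 6 (perimeter = 2·16·6.000·sin(180°/16) = 37.46 mm); Taking the union: only the r=6 cylinder at (5.5, 16) is present, so the union is just that shape — boundary = 37.46 mm. So its perimeter = 37.46 mm. Layer 85 (z = 20.4): the cube (footprint 28.5×10.5) is included at this height (perimeter 78.00 mm); the cylinder at (-1.5, -0.5) is absent (z outside [5.5, 14]); the cylinder at (5.5, 16) does not reach this height (z outside [21.5, 27.5]); Taking the union: only the 28.5×10.5 cube is present, so the union is just that shape — boundary = 78.00 mm. So its perimeter = 78.00 mm. Layer 85 is larger (78.00 vs 37.46 mm).

layer 85 (z = 20.4 mm)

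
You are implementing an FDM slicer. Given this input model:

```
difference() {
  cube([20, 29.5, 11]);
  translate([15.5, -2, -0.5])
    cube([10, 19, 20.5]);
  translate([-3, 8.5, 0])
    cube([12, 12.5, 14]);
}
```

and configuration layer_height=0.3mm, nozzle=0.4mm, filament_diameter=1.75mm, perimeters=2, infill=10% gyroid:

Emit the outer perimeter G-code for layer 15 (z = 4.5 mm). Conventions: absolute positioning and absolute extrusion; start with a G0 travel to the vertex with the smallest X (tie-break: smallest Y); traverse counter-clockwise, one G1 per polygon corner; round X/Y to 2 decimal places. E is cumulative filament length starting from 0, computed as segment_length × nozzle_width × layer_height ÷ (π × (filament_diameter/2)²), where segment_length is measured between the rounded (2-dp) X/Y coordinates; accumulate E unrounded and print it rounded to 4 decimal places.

G0 X0.00 Y0.00 Z4.50
G1 X15.50 Y0.00 E0.7733
G1 X15.50 Y17.00 E1.6214
G1 X20.00 Y17.00 E1.8459
G1 X20.00 Y29.50 E2.4696
G1 X0.00 Y29.50 E3.4674
G1 X0.00 Y21.00 E3.8914
G1 X9.00 Y21.00 E4.3404
G1 X9.00 Y8.50 E4.9641
G1 X0.00 Y8.50 E5.4131
G1 X0.00 Y0.00 E5.8372

At z = 4.5 mm: the cube is present — its section is the full 20×29.5 rectangle; the cube at (15.5, -2) is present — its section is the full 10×19 rectangle; the 12×12.5 cube at (-3, 8.5) contributes its full rectangle; After the difference (first − rest): starting from the 20×29.5 cube, the 10×19 cube at (15.5, -2) partially overlaps it — only the 76.50 mm² overlap (of its 190.00 mm²) is removed, clipping the outline; the 12×12.5 cube at (-3, 8.5) partially overlaps it — only the 112.50 mm² overlap (of its 150.00 mm²) is removed, clipping the outline — 1 connected region. The outline is a single polygon with 10 vertices. Extrusion per mm of travel: 0.4 × 0.3 / (π × 0.875²) = 0.049890. Accumulating E over each segment gives final E = 5.8372.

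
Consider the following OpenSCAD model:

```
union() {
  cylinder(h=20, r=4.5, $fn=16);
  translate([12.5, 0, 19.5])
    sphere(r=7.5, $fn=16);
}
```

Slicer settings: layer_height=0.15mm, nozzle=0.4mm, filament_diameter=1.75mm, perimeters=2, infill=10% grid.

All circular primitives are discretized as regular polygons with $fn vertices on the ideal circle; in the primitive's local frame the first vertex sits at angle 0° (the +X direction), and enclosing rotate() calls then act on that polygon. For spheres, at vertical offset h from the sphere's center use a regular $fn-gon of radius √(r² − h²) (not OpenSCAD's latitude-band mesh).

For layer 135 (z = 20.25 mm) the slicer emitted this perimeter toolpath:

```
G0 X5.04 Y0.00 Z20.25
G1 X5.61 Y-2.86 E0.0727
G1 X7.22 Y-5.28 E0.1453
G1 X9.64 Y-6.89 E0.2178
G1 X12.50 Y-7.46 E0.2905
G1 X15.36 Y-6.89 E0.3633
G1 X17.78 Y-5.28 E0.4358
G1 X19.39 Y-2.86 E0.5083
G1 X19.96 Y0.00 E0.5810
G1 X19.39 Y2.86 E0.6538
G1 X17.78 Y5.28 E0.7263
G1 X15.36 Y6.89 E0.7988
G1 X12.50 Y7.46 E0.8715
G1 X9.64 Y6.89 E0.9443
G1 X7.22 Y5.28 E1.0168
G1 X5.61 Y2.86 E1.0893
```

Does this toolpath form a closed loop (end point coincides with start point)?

no

Start point (G0): (5.04, 0.00). End point (last G1): the path does not return to the start — open.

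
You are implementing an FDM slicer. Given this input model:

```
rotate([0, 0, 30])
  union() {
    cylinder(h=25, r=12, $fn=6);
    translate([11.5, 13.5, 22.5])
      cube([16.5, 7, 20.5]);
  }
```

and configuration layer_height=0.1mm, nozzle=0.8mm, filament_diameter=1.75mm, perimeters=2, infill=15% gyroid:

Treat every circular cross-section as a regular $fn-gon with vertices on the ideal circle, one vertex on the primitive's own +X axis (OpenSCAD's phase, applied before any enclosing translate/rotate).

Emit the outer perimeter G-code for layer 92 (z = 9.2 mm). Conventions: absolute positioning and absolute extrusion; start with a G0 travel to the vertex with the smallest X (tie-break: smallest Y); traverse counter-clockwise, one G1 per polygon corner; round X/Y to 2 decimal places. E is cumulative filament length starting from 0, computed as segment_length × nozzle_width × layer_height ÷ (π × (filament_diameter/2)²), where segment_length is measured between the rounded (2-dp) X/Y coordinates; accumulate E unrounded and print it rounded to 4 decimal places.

G0 X-10.39 Y-6.00 Z9.20
G1 X0.00 Y-12.00 E0.3991
G1 X10.39 Y-6.00 E0.7981
G1 X10.39 Y6.00 E1.1972
G1 X0.00 Y12.00 E1.5963
G1 X-10.39 Y6.00 E1.9953
G1 X-10.39 Y-6.00 E2.3945

At z = 9.2 mm: the cylinder: section is a regular 6-gon, circumradius r=12; the cube at (11.5, 13.5) is absent (z outside [22.5, 43]); Combining (union): only the r=12 cylinder is present, so the union is just that shape — 1 connected region; (rotated 30° about Z; rotation is an isometry so areas/perimeters/island counts are preserved). The outline is a single polygon with 6 vertices. Extrusion per mm of travel: 0.8 × 0.1 / (π × 0.875²) = 0.033260. Accumulating E over each segment gives final E = 2.3945.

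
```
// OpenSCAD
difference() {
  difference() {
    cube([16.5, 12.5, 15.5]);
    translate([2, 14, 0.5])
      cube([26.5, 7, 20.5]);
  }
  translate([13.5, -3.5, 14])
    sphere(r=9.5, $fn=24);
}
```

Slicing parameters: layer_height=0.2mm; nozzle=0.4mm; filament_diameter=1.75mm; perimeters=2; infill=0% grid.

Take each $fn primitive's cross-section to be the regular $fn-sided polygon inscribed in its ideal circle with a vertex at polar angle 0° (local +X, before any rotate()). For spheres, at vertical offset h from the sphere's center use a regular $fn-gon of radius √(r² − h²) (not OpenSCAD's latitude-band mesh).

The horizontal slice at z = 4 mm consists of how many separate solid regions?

At z = 4 mm: the cube (footprint 16.5×12.5) is included at this height; the 26.5×7 cube at (2, 14) contributes its full rectangle; Taking the first minus the rest: starting from the 16.5×12.5 cube, the 26.5×7 cube at (2, 14) misses the remaining region (no effect) — 1 connected region; the sphere at (13.5, -3.5) is absent (|z−center|=10.000 > r=9.5); Subtracting the remaining from the first: none of the subtracted shapes is present at this height, so that combined region is unchanged — 1 connected region. The result has 1 disconnected region.

1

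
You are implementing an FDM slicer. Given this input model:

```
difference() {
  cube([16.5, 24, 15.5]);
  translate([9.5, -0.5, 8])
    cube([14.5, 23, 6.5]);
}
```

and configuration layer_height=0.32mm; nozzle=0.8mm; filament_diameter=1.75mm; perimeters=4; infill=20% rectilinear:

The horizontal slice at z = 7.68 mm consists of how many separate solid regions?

1

At z = 7.68 mm: the cube is present — its section is the full 16.5×24 rectangle; the cube at (9.5, -0.5) is not intersected at this z (z outside [8, 14.5]); After the difference (first − rest): none of the subtracted shapes is present at this height, so the 16.5×24 cube is unchanged — 1 connected region. The result has 1 disconnected region.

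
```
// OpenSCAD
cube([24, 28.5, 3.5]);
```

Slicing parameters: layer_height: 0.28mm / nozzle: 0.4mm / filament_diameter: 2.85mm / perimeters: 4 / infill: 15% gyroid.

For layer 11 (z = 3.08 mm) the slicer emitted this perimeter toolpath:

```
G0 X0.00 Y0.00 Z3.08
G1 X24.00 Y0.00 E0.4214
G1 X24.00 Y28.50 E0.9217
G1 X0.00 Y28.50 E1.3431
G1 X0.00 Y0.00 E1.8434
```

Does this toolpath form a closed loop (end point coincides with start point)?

yes

Start point (G0): (0.00, 0.00). End point (last G1): the path returns to the start — closed.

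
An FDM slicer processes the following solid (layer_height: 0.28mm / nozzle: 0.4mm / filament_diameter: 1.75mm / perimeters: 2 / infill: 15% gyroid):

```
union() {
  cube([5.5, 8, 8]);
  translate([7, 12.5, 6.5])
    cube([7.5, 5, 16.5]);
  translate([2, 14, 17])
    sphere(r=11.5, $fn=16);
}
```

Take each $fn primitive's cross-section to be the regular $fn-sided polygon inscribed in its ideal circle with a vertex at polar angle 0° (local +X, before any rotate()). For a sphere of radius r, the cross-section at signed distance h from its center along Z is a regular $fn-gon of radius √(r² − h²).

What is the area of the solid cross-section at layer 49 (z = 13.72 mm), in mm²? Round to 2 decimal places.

380.77 mm²

At z = 13.72 mm: the cube is not intersected at this z (z outside [0, 8]); the cube at (7, 12.5) (footprint 7.5×5) is included at this height (area 37.50 mm²); the sphere at (2, 14): section is a regular 16-gon, circumradius = √(r²−h²) = √(11.5²−3.28²) = 11.022 (area = (16/2)·11.022²·sin(360°/16) = 371.94 mm²); Merging all regions: the regions partially overlap — summed areas 409.44 mm² minus the doubly-counted overlap 28.67 mm² gives 380.77 mm² — area = 380.77 mm². Overall, the cross-section is a single solid region. Net area = 380.77 mm².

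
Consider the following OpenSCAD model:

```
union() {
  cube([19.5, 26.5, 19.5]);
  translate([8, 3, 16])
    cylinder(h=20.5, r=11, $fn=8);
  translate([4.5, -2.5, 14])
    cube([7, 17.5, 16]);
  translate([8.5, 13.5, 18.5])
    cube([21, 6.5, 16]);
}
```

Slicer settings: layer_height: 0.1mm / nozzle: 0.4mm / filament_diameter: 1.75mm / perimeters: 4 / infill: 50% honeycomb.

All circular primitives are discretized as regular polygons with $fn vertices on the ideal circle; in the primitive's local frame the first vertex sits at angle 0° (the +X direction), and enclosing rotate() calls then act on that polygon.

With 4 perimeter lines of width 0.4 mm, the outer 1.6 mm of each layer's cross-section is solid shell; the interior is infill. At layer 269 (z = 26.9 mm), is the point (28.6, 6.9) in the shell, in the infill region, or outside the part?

At z = 26.9 mm: the cube is not intersected at this z (z outside [0, 19.5]); the r=11 cylinder at (8, 3) gives a regular 8-gon of circumradius 11 (constant along its height); the cube at (4.5, -2.5) is present — its section is the full 7×17.5 rectangle; the cube at (8.5, 13.5) is present — its section is the full 21×6.5 rectangle; Taking the union: the regions partially overlap (shared area 114.93 mm²), so overlapping operands fuse into one piece — 1 connected region. Overall, the cross-section is a single solid region. The nearest boundary edge runs (29.50, 13.50)→(11.50, 13.50); distance from the point to it = 6.60 mm. The point is not inside any of the regions above, so it lies outside the cross-section (6.60 mm from the nearest boundary).

outside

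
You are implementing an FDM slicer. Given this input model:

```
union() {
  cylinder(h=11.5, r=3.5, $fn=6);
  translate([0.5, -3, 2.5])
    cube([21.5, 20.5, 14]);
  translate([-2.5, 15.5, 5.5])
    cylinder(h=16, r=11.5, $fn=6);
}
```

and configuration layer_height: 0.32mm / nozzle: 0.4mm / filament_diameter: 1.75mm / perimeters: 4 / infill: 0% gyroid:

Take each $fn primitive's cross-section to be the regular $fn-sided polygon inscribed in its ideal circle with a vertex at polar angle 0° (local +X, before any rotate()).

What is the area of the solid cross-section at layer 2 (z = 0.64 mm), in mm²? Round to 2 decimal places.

At z = 0.64 mm: the r=3.5 cylinder contributes a regular 6-gon of circumradius 3.5 (area = (6/2)·3.500²·sin(360°/6) = 31.83 mm²); the cube at (0.5, -3) does not reach this height (z outside [2.5, 16.5]); the cylinder at (-2.5, 15.5) is absent (z outside [5.5, 21.5]); Combining (union): only the r=3.5 cylinder is present, so the union is just that shape — area = 31.83 mm². Overall, the cross-section is a single solid region. Net area = 31.83 mm².

31.83 mm²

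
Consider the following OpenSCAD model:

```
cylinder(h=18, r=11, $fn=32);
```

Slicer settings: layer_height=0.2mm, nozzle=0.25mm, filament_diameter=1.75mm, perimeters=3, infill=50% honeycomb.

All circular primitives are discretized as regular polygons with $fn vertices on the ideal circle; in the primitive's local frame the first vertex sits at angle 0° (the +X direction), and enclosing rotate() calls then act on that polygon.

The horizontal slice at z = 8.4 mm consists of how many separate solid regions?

1

At z = 8.4 mm: the r=11 cylinder contributes a regular 32-gon of circumradius 11. The result has 1 disconnected region.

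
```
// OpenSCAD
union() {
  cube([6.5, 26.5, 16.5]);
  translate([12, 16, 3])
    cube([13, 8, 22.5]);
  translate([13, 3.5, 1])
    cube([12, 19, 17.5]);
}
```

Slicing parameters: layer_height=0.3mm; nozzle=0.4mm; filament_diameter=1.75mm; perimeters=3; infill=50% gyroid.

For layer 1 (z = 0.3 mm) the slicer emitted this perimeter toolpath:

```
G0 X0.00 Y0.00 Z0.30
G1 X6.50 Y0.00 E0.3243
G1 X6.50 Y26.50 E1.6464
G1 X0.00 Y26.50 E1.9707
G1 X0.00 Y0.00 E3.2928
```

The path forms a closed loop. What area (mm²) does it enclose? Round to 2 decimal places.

172.25 mm²

Apply the shoelace formula to the sequence of (X, Y) vertices; enclosed area = 172.25 mm².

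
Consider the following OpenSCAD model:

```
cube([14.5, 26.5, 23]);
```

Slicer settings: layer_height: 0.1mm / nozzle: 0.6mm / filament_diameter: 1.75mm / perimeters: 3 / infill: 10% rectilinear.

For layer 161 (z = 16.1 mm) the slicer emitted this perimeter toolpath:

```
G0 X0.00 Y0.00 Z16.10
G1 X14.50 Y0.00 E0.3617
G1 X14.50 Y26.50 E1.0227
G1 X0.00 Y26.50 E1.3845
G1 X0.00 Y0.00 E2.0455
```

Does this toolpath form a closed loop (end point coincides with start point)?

Start point (G0): (0.00, 0.00). End point (last G1): the path returns to the start — closed.

yes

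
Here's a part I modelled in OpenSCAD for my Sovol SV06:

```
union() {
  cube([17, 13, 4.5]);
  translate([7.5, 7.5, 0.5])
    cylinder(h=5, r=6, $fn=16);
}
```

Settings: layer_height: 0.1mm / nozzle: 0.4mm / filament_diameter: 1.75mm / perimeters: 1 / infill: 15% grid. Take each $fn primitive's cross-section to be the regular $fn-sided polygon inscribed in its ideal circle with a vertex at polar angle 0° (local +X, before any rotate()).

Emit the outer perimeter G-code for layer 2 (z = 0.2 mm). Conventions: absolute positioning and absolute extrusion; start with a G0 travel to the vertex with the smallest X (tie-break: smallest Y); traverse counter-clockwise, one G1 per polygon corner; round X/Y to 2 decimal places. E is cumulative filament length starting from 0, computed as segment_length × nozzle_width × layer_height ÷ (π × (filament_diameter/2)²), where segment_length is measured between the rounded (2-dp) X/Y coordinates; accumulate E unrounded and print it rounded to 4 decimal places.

At z = 0.2 mm: the cube is present — its section is the full 17×13 rectangle; the cylinder at (7.5, 7.5) is not intersected at this z (z outside [0.5, 5.5]); Taking the union: only the 17×13 cube is present, so the union is just that shape — 1 connected region. The outline is a single polygon with 4 vertices. Extrusion per mm of travel: 0.4 × 0.1 / (π × 0.875²) = 0.016630. Accumulating E over each segment gives final E = 0.9978.

G0 X0.00 Y0.00 Z0.20
G1 X17.00 Y0.00 E0.2827
G1 X17.00 Y13.00 E0.4989
G1 X0.00 Y13.00 E0.7816
G1 X0.00 Y0.00 E0.9978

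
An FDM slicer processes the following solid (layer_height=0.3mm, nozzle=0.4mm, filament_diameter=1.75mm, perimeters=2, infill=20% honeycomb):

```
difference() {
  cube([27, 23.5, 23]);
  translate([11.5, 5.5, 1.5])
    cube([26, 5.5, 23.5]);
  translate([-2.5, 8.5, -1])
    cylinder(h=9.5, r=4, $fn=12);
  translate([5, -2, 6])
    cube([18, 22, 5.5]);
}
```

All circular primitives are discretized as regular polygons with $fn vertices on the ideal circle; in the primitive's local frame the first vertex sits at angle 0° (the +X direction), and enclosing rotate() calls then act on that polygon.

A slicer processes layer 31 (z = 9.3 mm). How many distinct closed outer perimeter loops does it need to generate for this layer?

At z = 9.3 mm: the 27×23.5 cube contributes its full rectangle; the cube at (11.5, 5.5) (footprint 26×5.5) is included at this height; the cylinder at (-2.5, 8.5) is not intersected at this z (z outside [-1, 8.5]); the cube at (5, -2) (footprint 18×22) is included at this height; Taking the first minus the rest: starting from the 27×23.5 cube, the 26×5.5 cube at (11.5, 5.5) partially overlaps it — only the 85.25 mm² overlap (of its 143.00 mm²) is removed, clipping the outline; the 18×22 cube at (5, -2) partially overlaps it — only the 296.75 mm² overlap (of its 396.00 mm²) is removed, clipping the outline — 2 connected regions. The result has 2 disconnected regions.

2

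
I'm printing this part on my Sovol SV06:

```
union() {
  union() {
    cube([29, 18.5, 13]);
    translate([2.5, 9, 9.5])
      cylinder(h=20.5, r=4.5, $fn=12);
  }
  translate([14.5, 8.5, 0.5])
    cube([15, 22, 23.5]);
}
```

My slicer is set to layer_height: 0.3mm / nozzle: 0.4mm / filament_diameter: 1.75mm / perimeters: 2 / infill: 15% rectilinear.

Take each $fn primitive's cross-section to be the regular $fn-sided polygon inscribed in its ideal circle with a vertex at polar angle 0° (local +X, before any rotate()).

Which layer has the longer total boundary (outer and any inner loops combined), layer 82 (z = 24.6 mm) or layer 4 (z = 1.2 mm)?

layer 4 (z = 1.2 mm)

Layer 82 (z = 24.6): the cube is not intersected at this z (z outside [0, 13]); the r=4.5 cylinder at (2.5, 9) gives a regular 12-gon of circumradius 4.5 (constant along its height) (perimeter = 2·12·4.500·sin(180°/12) = 27.95 mm); Combining (union): only the r=4.5 cylinder at (2.5, 9) is present, so the union is just that shape — boundary = 27.95 mm; the cube at (14.5, 8.5) is absent (z outside [0.5, 24]); Combining (union): only the result so far is present, so the union is just that shape — boundary = 27.95 mm. So its perimeter = 27.95 mm. Layer 4 (z = 1.2): the 29×18.5 cube contributes its full rectangle (perimeter 95.00 mm); the cylinder at (2.5, 9) is not intersected at this z (z outside [9.5, 30]); Taking the union: only the 29×18.5 cube is present, so the union is just that shape — boundary = 95.00 mm; the cube at (14.5, 8.5) (footprint 15×22) is included at this height (perimeter 74.00 mm); Taking the union: the regions partially overlap (shared area 145.00 mm²), so the edge portions inside another operand are dropped and the merged outline is re-measured after clipping — boundary = 120.00 mm. So its perimeter = 120.00 mm. Layer 4 is larger (120.00 vs 27.95 mm).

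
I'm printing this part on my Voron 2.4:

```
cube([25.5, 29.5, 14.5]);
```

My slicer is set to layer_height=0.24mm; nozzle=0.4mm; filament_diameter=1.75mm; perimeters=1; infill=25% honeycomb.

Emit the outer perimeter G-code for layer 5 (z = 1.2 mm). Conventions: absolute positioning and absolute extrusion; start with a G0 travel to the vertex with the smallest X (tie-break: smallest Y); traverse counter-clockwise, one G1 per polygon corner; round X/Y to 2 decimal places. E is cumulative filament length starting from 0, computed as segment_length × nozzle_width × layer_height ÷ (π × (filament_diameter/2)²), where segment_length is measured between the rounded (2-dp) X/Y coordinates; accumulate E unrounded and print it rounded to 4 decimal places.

G0 X0.00 Y0.00 Z1.20
G1 X25.50 Y0.00 E1.0178
G1 X25.50 Y29.50 E2.1952
G1 X0.00 Y29.50 E3.2129
G1 X0.00 Y0.00 E4.3903

At z = 1.2 mm: the cube is present — its section is the full 25.5×29.5 rectangle. The outline is a single polygon with 4 vertices. Extrusion per mm of travel: 0.4 × 0.24 / (π × 0.875²) = 0.039912. Accumulating E over each segment gives final E = 4.3903.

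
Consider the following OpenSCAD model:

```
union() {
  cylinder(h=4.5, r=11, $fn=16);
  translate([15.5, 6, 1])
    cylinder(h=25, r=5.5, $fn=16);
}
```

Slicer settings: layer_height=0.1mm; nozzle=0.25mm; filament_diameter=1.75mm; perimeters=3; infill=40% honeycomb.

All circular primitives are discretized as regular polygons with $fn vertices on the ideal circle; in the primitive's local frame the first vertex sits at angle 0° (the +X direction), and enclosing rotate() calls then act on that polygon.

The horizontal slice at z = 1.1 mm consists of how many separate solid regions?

2

At z = 1.1 mm: the r=11 cylinder gives a regular 16-gon of circumradius 11 (constant along its height); the cylinder at (15.5, 6): section is a regular 16-gon, circumradius r=5.5; Merging all regions: the 2 present regions are separate (no shared area or edge), so areas and boundary lengths simply add and each stays a separate island — 2 connected regions. The result has 2 disconnected regions.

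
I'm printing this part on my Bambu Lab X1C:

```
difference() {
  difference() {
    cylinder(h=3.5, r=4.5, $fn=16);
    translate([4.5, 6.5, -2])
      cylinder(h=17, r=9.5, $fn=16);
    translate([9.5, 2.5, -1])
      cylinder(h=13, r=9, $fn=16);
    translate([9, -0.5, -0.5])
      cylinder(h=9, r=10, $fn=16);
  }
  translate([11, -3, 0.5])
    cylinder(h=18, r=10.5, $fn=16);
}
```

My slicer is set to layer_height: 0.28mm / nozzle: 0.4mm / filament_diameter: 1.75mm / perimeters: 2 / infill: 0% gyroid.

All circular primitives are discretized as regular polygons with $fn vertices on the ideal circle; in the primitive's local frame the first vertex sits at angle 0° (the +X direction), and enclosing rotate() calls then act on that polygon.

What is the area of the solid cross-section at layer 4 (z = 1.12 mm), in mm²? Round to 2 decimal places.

14.34 mm²

At z = 1.12 mm: the r=4.5 cylinder contributes a regular 16-gon of circumradius 4.5 (area = (16/2)·4.500²·sin(360°/16) = 61.99 mm²); the cylinder at (4.5, 6.5): section is a regular 16-gon, circumradius r=9.5 (area = (16/2)·9.500²·sin(360°/16) = 276.30 mm²); the r=9 cylinder at (9.5, 2.5) contributes a regular 16-gon of circumradius 9 (area = (16/2)·9.000²·sin(360°/16) = 247.98 mm²); the cylinder at (9, -0.5): section is a regular 16-gon, circumradius r=10 (area = (16/2)·10.000²·sin(360°/16) = 306.15 mm²); Subtracting the remaining from the first: starting from the r=4.5 cylinder (61.99 mm²), the r=9.5 cylinder at (4.5, 6.5) partially overlaps it — only the 40.75 mm² overlap (of its 276.30 mm²) is removed, clipping the outline; the r=9 cylinder at (9.5, 2.5) partially overlaps it — only the 0.48 mm² overlap (of its 247.98 mm²) is removed, clipping the outline; the r=10 cylinder at (9, -0.5) partially overlaps it — only the 6.43 mm² overlap (of its 306.15 mm²) is removed, clipping the outline — area = 14.34 mm²; the r=10.5 cylinder at (11, -3) contributes a regular 16-gon of circumradius 10.5 (area = (16/2)·10.500²·sin(360°/16) = 337.53 mm²); After the difference (first − rest): starting from the result so far (14.34 mm²), the r=10.5 cylinder at (11, -3) misses the remaining region (no effect) — area = 14.34 mm². Overall, the cross-section is a single solid region. Net area = 14.34 mm².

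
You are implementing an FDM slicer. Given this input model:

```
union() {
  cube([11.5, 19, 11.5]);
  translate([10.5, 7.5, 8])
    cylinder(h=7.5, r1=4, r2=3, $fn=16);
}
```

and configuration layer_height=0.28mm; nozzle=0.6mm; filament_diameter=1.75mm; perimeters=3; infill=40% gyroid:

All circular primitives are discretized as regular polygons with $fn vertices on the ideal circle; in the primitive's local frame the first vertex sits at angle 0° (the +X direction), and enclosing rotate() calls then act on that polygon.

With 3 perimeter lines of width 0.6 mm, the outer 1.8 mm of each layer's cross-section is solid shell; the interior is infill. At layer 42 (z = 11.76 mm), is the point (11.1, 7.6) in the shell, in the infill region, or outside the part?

infill

At z = 11.76 mm: the cube does not reach this height (z outside [0, 11.5]); the cone at (10.5, 7.5) contributes a regular 16-gon of circumradius 3.499 (interpolated between r1=4 and r2=3 at t=0.501); Combining (union): only the cone at (10.5, 7.5) is present, so the union is just that shape — 1 connected region. Overall, the cross-section is a single solid region. The nearest boundary edge runs (14.00, 7.50)→(13.73, 8.84); distance from the point to it = 2.82 mm. The point is inside the cross-section and 2.82 mm from the nearest boundary — more than the 1.8 mm shell width (3 × 0.6), so it's in the infill interior.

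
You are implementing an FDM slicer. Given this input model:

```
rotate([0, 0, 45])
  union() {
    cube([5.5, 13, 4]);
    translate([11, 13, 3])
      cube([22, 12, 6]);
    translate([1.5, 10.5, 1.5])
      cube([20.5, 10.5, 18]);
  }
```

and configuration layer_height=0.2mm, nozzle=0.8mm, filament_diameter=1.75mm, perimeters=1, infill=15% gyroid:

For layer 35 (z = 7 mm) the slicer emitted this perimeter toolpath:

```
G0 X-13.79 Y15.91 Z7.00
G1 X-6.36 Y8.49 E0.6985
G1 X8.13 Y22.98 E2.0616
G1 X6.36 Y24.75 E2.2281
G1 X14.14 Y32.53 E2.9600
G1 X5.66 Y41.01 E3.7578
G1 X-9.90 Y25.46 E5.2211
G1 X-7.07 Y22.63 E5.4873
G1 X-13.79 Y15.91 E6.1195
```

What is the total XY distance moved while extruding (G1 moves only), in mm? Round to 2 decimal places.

Sum the Euclidean lengths of each G1 segment: total = 91.99 mm.

91.99 mm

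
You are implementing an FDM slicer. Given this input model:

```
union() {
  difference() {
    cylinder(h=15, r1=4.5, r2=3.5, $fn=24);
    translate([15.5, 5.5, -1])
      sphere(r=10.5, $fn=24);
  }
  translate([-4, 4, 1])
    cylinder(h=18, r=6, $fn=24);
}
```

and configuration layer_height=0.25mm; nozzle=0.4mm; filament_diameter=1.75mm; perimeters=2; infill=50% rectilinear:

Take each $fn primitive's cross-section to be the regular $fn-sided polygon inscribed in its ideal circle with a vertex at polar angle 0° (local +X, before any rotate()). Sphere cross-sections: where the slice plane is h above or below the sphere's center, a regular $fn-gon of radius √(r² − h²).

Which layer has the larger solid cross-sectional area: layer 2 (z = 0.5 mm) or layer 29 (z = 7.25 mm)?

layer 29 (z = 7.25 mm)

Layer 2 (z = 0.5): the cone (r1=4.5→r2=3.5) has section circumradius 4.467 here — a regular 24-gon (area = (24/2)·4.467²·sin(360°/24) = 61.96 mm²); the r=10.5 sphere at (15.5, 5.5) slices to a regular 24-gon of circumradius 10.392 (√(r²−h²) with h=1.5 from center) (area = (24/2)·10.392²·sin(360°/24) = 335.43 mm²); Subtracting the remaining from the first: starting from the cone (61.96 mm²), the r=10.5 sphere at (15.5, 5.5) misses the remaining region (no effect) — area = 61.96 mm²; the cylinder at (-4, 4) is absent (z outside [1, 19]); Taking the union: only the result so far is present, so the union is just that shape — area = 61.96 mm². So its area = 61.96 mm². Layer 29 (z = 7.25): the cone: at t=0.483 of its height the radius interpolates to r₁+(r₂−r₁)t = 4.017, giving a regular 24-gon of that circumradius (area = (24/2)·4.017²·sin(360°/24) = 50.11 mm²); the r=10.5 sphere at (15.5, 5.5) slices to a regular 24-gon of circumradius 6.495 (√(r²−h²) with h=8.25 from center) (area = (24/2)·6.495²·sin(360°/24) = 131.03 mm²); Taking the first minus the rest: starting from the cone (50.11 mm²), the r=10.5 sphere at (15.5, 5.5) misses the remaining region (no effect) — area = 50.11 mm²; the r=6 cylinder at (-4, 4) gives a regular 24-gon of circumradius 6 (constant along its height) (area = (24/2)·6.000²·sin(360°/24) = 111.81 mm²); Taking the union: the regions partially overlap — summed areas 161.92 mm² minus the doubly-counted overlap 23.79 mm² gives 138.13 mm² — area = 138.13 mm². So its area = 138.13 mm². Layer 29 is larger (138.13 vs 61.96 mm²).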